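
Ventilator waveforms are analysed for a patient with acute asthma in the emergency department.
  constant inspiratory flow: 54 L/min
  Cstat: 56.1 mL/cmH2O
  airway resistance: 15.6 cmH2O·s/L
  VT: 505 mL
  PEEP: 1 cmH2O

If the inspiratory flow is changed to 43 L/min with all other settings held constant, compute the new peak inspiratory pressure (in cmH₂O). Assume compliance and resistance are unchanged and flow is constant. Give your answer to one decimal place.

21.2

Flow: 54 L/min ÷ 60 = 0.9 L/s.
New flow: 43 L/min ÷ 60 = 0.7167 L/s.
PIP = Vt/C + R·V̇ + PEEP (constant-flow equation of motion).
Only the resistive term changes: ΔPIP = R × ΔV̇ = 15.6 × (0.7167 − 0.9) = 15.6 × -0.1833 = -2.859 cmH2O.
Original PIP = 505/56.1 + 15.6×0.9 + 1 = 24.042 cmH2O; new PIP = 24.042 + (-2.859) = 21.183 cmH2O.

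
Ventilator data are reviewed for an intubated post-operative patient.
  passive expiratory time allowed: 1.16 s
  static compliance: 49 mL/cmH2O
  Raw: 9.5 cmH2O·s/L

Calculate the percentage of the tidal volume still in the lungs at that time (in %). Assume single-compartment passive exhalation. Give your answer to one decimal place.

τ = R × C = 9.5 × 49 mL/cmH2O = 9.5 × 0.049 L/cmH2O = 0.4655 s.
Passive exhalation: V(t)/V₀ = e^(−t/τ) = e^(−1.16/0.4655) = 0.08275.
Fraction remaining = 0.08275 → 8.275%.

8.3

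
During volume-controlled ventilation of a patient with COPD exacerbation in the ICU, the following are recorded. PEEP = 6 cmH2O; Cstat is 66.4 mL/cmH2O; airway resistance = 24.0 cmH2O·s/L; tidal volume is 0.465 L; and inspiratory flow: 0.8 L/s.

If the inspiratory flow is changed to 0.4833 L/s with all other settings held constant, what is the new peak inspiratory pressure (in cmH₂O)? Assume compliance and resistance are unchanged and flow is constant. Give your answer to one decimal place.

PIP = Vt/C + R·V̇ + PEEP (constant-flow equation of motion).
Only the resistive term changes: ΔPIP = R × ΔV̇ = 24.0 × (0.4833 − 0.8) = 24.0 × -0.3167 = -7.601 cmH2O.
Original PIP = 465/66.4 + 24.0×0.8 + 6 = 32.203 cmH2O; new PIP = 32.203 + (-7.601) = 24.602 cmH2O.

24.6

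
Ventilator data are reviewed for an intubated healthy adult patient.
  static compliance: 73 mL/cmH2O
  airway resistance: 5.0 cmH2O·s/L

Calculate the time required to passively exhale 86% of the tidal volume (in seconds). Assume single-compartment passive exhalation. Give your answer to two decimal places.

0.72

τ = R × C = 5.0 × 73 mL/cmH2O = 5.0 × 0.073 L/cmH2O = 0.365 s.
Exhaled fraction f = 1 − e^(−t/τ) → t = −τ·ln(1 − f) = −0.365·ln(0.14) = 0.7176 s.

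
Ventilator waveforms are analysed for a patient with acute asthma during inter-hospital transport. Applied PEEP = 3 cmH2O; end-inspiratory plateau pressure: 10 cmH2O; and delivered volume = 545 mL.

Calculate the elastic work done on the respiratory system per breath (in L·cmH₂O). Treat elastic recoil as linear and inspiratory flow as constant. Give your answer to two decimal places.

1.91

Elastic work ≈ ½ × (Pplat − PEEP) × Vt = 0.5 × (10 − 3) × 0.545 L = 0.5 × 7.0 × 0.545 = 1.908 L·cmH2O.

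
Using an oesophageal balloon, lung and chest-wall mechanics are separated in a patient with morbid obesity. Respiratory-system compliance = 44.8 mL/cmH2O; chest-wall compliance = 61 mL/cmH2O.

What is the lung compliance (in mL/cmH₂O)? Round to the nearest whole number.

169

1/CL = 1/Crs − 1/Ccw.
1/CL = 1/44.8 − 1/61 = 0.005928.
CL = 168.69 mL/cmH2O.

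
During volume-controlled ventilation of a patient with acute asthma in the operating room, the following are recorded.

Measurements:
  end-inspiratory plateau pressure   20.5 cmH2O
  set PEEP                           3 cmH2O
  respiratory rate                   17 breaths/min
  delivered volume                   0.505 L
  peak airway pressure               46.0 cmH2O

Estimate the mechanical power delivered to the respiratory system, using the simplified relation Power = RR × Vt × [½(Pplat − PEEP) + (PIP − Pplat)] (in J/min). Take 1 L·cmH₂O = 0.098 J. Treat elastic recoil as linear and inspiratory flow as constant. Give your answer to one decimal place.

Per-breath work = Vt × [½(Pplat−PEEP) + (PIP−Pplat)] = 0.505 × [0.5×17.5 + 25.5] = 0.505 × 34.25 = 17.296 L·cmH2O.
Power = 17 × 17.296 = 294.03 L·cmH2O/min.
× 0.098 J/(L·cmH2O) → 28.815 J/min.

28.8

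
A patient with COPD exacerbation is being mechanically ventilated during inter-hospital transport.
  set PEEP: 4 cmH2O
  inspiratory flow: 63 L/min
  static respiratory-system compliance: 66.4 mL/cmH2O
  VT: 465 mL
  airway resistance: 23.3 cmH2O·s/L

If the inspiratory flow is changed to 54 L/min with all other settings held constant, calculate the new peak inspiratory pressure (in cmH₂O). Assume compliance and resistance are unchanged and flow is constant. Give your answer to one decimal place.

Flow: 63 L/min ÷ 60 = 1.05 L/s.
New flow: 54 L/min ÷ 60 = 0.9 L/s.
PIP = Vt/C + R·V̇ + PEEP (constant-flow equation of motion).
Only the resistive term changes: ΔPIP = R × ΔV̇ = 23.3 × (0.9 − 1.05) = 23.3 × -0.15 = -3.495 cmH2O.
Original PIP = 465/66.4 + 23.3×1.05 + 4 = 35.468 cmH2O; new PIP = 35.468 + (-3.495) = 31.973 cmH2O.

32.0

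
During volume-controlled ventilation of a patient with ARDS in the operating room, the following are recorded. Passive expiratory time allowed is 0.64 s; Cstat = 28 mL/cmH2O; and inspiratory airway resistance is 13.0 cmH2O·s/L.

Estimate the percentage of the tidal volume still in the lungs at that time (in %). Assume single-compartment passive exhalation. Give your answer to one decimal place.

τ = R × C = 13.0 × 28 mL/cmH2O = 13.0 × 0.028 L/cmH2O = 0.364 s.
Passive exhalation: V(t)/V₀ = e^(−t/τ) = e^(−0.64/0.364) = 0.1723.
Fraction remaining = 0.1723 → 17.23%.

17.2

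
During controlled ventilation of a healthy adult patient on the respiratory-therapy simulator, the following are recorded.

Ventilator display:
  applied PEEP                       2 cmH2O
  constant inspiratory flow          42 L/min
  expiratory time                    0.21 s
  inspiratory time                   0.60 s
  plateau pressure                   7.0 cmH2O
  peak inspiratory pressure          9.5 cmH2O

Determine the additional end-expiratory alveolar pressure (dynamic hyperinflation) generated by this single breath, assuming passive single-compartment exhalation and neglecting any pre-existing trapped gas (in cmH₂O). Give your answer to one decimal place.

2.5

Flow: 42 L/min ÷ 60 = 0.7 L/s.
Vt = flow × Ti = 0.7 L/s × 0.60 s × 1000 mL/L = 420.0 mL.
R = (PIP − Pplat)/V̇ = (9.5 − 7.0) / 0.7 = 2.5/0.7 = 3.571 cmH2O·s/L.
C = Vt/(Pplat − PEEP) = 420.0 / (7.0 − 2) = 420.0/5.0 = 84.0 mL/cmH2O.
τ = R × C = 3.571 × 0.084 L/cmH2O = 0.3 s.
Fraction remaining = e^(−Te/τ) = e^(−0.21/0.3) = 0.4966; trapped volume = 420.0 × 0.4966 = 208.57 mL.
Additional alveolar pressure from trapping ≈ V_trapped / C = 208.57 / 84.0 = 2.483 cmH2O.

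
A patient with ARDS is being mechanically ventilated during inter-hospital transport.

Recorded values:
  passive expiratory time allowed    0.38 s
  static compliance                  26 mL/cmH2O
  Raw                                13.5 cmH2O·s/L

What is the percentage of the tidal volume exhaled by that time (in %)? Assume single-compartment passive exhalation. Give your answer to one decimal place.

66.1

τ = R × C = 13.5 × 26 mL/cmH2O = 13.5 × 0.026 L/cmH2O = 0.351 s.
Passive exhalation: V(t)/V₀ = e^(−t/τ) = e^(−0.38/0.351) = 0.3387.
Fraction exhaled = 1 − 0.3387 = 0.6613 → 66.13%.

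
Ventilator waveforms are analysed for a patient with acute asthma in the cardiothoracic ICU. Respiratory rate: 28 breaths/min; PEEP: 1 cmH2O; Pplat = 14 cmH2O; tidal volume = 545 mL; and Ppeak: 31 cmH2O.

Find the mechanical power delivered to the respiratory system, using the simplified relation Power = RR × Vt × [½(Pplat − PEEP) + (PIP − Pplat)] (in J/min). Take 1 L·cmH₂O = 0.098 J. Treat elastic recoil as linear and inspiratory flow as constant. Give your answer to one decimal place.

35.1

Per-breath work = Vt × [½(Pplat−PEEP) + (PIP−Pplat)] = 0.545 × [0.5×13.0 + 17.0] = 0.545 × 23.5 = 12.808 L·cmH2O.
Power = 28 × 12.808 = 358.62 L·cmH2O/min.
× 0.098 J/(L·cmH2O) → 35.145 J/min.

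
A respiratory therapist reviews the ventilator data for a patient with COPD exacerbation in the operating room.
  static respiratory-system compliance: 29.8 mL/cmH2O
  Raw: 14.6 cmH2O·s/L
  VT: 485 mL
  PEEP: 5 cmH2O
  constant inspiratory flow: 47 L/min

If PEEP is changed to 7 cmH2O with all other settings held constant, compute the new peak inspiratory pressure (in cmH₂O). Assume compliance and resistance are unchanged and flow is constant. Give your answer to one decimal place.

34.7

Flow: 47 L/min ÷ 60 = 0.7833 L/s.
PIP = Vt/C + R·V̇ + PEEP (constant-flow equation of motion).
Only the baseline term changes: ΔPIP = ΔPEEP = 7 − 5 = 2.0 cmH2O.
Original PIP = 485/29.8 + 14.6×0.7833 + 5 = 32.711 cmH2O; new PIP = 32.711 + (2.0) = 34.711 cmH2O.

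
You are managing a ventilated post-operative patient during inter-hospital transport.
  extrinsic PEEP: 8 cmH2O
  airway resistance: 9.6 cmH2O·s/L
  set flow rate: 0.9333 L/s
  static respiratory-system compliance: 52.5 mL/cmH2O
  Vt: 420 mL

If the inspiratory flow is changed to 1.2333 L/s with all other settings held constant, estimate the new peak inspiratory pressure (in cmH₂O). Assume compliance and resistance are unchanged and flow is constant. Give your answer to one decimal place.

PIP = Vt/C + R·V̇ + PEEP (constant-flow equation of motion).
Only the resistive term changes: ΔPIP = R × ΔV̇ = 9.6 × (1.2333 − 0.9333) = 9.6 × 0.3 = 2.88 cmH2O.
Original PIP = 420/52.5 + 9.6×0.9333 + 8 = 24.96 cmH2O; new PIP = 24.96 + (2.88) = 27.84 cmH2O.

27.8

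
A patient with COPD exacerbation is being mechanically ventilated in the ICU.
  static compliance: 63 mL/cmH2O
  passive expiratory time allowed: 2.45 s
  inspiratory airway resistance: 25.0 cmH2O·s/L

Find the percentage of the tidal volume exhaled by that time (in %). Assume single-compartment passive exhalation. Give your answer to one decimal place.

τ = R × C = 25.0 × 63 mL/cmH2O = 25.0 × 0.063 L/cmH2O = 1.575 s.
Passive exhalation: V(t)/V₀ = e^(−t/τ) = e^(−2.45/1.575) = 0.2111.
Fraction exhaled = 1 − 0.2111 = 0.7889 → 78.89%.

78.9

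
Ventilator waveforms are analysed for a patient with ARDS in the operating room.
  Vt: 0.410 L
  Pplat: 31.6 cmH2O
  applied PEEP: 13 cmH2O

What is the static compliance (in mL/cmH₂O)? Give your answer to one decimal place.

Cstat = Vt / (Pplat − PEEP) = 410 / (31.6 − 13) = 410 / 18.6 = 22.043 mL/cmH2O.

22.0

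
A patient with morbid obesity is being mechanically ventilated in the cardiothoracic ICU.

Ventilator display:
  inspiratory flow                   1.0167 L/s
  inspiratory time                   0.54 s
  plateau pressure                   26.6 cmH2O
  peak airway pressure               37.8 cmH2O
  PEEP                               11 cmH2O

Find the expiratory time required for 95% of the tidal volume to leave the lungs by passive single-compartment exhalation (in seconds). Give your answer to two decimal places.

Vt = flow × Ti = 1.0167 L/s × 0.54 s × 1000 mL/L = 549.02 mL.
R = (PIP − Pplat)/V̇ = (37.8 − 26.6) / 1.0167 = 11.2/1.0167 = 11.016 cmH2O·s/L.
C = Vt/(Pplat − PEEP) = 549.02 / (26.6 − 11) = 549.02/15.6 = 35.194 mL/cmH2O.
τ = R × C = 11.016 × 0.03519 L/cmH2O = 0.3877 s.
t = −τ·ln(1 − 0.95) = −0.3877·ln(0.05) = 1.161 s.

1.16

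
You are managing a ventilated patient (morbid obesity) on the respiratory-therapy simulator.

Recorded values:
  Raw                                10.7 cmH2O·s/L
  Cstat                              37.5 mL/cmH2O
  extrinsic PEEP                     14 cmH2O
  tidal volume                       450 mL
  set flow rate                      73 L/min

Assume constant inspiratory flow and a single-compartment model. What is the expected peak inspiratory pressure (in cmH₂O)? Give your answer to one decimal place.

39.0

Flow: 73 L/min ÷ 60 = 1.2167 L/s.
Equation of motion (constant flow): PIP = Vt/C + R·V̇ + PEEP.
PIP = 450/37.5 + 10.7×1.2167 + 14 = 12.0 + 13.019 + 14 = 39.019 cmH2O.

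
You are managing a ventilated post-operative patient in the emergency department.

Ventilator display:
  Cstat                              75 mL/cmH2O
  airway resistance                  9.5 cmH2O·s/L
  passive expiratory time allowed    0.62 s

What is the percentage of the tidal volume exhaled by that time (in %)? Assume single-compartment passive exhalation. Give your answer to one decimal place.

τ = R × C = 9.5 × 75 mL/cmH2O = 9.5 × 0.075 L/cmH2O = 0.7125 s.
Passive exhalation: V(t)/V₀ = e^(−t/τ) = e^(−0.62/0.7125) = 0.4189.
Fraction exhaled = 1 − 0.4189 = 0.5811 → 58.11%.

58.1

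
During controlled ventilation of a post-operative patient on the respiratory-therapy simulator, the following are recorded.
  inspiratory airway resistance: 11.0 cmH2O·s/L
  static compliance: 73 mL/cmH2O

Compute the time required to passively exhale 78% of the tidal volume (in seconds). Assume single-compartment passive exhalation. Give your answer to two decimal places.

τ = R × C = 11.0 × 73 mL/cmH2O = 11.0 × 0.073 L/cmH2O = 0.803 s.
Exhaled fraction f = 1 − e^(−t/τ) → t = −τ·ln(1 − f) = −0.803·ln(0.22) = 1.216 s.

1.22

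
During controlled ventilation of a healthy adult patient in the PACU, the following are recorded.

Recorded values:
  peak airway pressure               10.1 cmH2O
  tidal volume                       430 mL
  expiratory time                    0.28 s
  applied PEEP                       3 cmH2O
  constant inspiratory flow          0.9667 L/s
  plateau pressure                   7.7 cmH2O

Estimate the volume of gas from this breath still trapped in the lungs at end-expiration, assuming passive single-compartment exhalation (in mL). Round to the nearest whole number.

R = (PIP − Pplat)/V̇ = (10.1 − 7.7) / 0.9667 = 2.4/0.9667 = 2.483 cmH2O·s/L.
C = Vt/(Pplat − PEEP) = 430.0 / (7.7 − 3) = 430.0/4.7 = 91.489 mL/cmH2O.
τ = R × C = 2.483 × 0.09149 L/cmH2O = 0.2272 s.
Fraction remaining = e^(−Te/τ) = e^(−0.28/0.2272) = 0.2916.
Trapped volume = 430.0 × 0.2916 = 125.39 mL.

125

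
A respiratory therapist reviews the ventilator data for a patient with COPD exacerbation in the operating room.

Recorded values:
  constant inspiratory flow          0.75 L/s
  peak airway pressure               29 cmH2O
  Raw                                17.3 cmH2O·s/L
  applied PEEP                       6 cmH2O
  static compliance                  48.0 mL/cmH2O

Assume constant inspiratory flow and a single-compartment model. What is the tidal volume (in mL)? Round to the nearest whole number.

481

Equation of motion (constant flow): PIP = Vt/C + R·V̇ + PEEP.
Vt/C = PIP − R·V̇ − PEEP = 29 − 12.975 − 6 = 10.025 cmH2O.
Vt = C × 10.025 = 48.0 × 10.025 = 481.2 mL.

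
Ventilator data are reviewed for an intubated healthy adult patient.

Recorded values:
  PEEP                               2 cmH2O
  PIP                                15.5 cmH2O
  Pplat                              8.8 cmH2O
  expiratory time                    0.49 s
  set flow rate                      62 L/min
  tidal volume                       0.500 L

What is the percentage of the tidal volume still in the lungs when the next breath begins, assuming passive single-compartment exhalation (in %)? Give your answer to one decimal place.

Flow: 62 L/min ÷ 60 = 1.0333 L/s.
R = (PIP − Pplat)/V̇ = (15.5 − 8.8) / 1.0333 = 6.7/1.0333 = 6.484 cmH2O·s/L.
C = Vt/(Pplat − PEEP) = 500.0 / (8.8 − 2) = 500.0/6.8 = 73.529 mL/cmH2O.
τ = R × C = 6.484 × 0.07353 L/cmH2O = 0.4768 s.
Fraction remaining at end-expiration = e^(−Te/τ) = e^(−0.49/0.4768) = 0.3578 → 35.78%.

35.8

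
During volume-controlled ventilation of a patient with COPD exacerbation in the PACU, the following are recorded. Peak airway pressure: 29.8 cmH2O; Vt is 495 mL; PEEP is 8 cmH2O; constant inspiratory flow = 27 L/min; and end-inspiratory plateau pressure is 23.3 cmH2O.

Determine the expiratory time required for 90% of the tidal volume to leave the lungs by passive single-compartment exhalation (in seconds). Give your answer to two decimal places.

1.08

Flow: 27 L/min ÷ 60 = 0.45 L/s.
R = (PIP − Pplat)/V̇ = (29.8 − 23.3) / 0.45 = 6.5/0.45 = 14.444 cmH2O·s/L.
C = Vt/(Pplat − PEEP) = 495.0 / (23.3 − 8) = 495.0/15.3 = 32.353 mL/cmH2O.
τ = R × C = 14.444 × 0.03235 L/cmH2O = 0.4673 s.
t = −τ·ln(1 − 0.90) = −0.4673·ln(0.1) = 1.076 s.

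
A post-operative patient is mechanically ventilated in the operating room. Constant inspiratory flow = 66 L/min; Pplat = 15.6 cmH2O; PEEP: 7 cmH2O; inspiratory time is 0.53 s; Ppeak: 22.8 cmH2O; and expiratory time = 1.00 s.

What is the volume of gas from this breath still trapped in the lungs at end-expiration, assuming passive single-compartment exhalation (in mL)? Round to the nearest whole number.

Flow: 66 L/min ÷ 60 = 1.1 L/s.
Vt = flow × Ti = 1.1 L/s × 0.53 s × 1000 mL/L = 583.0 mL.
R = (PIP − Pplat)/V̇ = (22.8 − 15.6) / 1.1 = 7.2/1.1 = 6.545 cmH2O·s/L.
C = Vt/(Pplat − PEEP) = 583.0 / (15.6 − 7) = 583.0/8.6 = 67.791 mL/cmH2O.
τ = R × C = 6.545 × 0.06779 L/cmH2O = 0.4437 s.
Fraction remaining = e^(−Te/τ) = e^(−1.00/0.4437) = 0.105.
Trapped volume = 583.0 × 0.105 = 61.215 mL.

61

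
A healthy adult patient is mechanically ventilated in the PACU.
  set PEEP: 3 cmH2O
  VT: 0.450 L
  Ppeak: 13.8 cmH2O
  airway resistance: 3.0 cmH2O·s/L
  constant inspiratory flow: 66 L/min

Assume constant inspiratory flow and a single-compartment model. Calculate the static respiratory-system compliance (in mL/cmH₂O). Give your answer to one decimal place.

60.0

Flow: 66 L/min ÷ 60 = 1.1 L/s.
Equation of motion (constant flow): PIP = Vt/C + R·V̇ + PEEP.
Vt/C = PIP − R·V̇ − PEEP = 13.8 − 3.0×1.1 − 3 = 13.8 − 3.3 − 3 = 7.5 cmH2O.
C = Vt / 7.5 = 450 / 7.5 = 60.0 mL/cmH2O.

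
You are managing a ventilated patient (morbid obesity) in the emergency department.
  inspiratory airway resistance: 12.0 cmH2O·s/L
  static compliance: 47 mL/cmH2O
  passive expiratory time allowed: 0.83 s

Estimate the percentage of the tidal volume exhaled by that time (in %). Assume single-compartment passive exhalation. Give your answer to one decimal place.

77.0

τ = R × C = 12.0 × 47 mL/cmH2O = 12.0 × 0.047 L/cmH2O = 0.564 s.
Passive exhalation: V(t)/V₀ = e^(−t/τ) = e^(−0.83/0.564) = 0.2296.
Fraction exhaled = 1 − 0.2296 = 0.7704 → 77.04%.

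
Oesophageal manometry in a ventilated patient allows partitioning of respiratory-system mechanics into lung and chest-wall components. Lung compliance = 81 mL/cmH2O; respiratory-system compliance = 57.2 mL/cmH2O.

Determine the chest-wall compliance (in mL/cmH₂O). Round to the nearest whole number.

1/Ccw = 1/Crs − 1/CL.
1/Ccw = 1/57.2 − 1/81 = 0.005137.
Ccw = 194.67 mL/cmH2O.

195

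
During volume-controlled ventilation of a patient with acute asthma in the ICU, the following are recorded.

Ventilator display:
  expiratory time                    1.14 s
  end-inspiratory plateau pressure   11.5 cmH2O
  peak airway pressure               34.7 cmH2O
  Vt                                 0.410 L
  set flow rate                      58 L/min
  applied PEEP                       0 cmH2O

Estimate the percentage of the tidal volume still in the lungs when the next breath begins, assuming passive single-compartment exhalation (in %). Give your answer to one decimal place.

Flow: 58 L/min ÷ 60 = 0.9667 L/s.
R = (PIP − Pplat)/V̇ = (34.7 − 11.5) / 0.9667 = 23.2/0.9667 = 23.999 cmH2O·s/L.
C = Vt/(Pplat − PEEP) = 410.0 / (11.5 − 0) = 410.0/11.5 = 35.652 mL/cmH2O.
τ = R × C = 23.999 × 0.03565 L/cmH2O = 0.8556 s.
Fraction remaining at end-expiration = e^(−Te/τ) = e^(−1.14/0.8556) = 0.2638 → 26.38%.

26.4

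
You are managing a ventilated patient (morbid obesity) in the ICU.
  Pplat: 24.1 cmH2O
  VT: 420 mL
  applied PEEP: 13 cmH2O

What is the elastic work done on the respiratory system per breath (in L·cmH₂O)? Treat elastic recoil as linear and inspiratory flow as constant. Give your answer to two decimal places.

Elastic work ≈ ½ × (Pplat − PEEP) × Vt = 0.5 × (24.1 − 13) × 0.420 L = 0.5 × 11.1 × 0.420 = 2.331 L·cmH2O.

2.33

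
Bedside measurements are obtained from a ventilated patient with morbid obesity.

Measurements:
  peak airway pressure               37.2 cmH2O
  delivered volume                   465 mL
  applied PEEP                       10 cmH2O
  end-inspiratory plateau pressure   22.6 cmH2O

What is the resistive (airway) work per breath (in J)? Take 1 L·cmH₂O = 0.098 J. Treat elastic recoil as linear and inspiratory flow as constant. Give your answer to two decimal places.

With constant inspiratory flow the resistive pressure is constant at PIP − Pplat = 37.2 − 22.6 = 14.6 cmH2O, so resistive work = 14.6 × 0.465 = 6.789 L·cmH2O.
× 0.098 J/(L·cmH2O) → 0.6653 J.

0.67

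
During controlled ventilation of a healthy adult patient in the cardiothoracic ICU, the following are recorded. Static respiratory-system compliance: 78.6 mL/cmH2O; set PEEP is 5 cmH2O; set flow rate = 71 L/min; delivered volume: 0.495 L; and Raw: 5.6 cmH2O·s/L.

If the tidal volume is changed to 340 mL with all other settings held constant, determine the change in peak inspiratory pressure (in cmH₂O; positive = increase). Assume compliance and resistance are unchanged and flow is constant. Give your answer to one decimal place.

PIP = Vt/C + R·V̇ + PEEP (constant-flow equation of motion).
Only the elastic term changes: ΔPIP = ΔVt / C = (340 − 495) / 78.6 = -1.972 cmH2O.

-2.0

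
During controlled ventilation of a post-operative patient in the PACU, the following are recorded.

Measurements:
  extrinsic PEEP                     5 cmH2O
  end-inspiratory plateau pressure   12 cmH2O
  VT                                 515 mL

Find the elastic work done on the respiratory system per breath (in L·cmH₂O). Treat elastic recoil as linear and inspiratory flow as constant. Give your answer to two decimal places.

1.80

Elastic work ≈ ½ × (Pplat − PEEP) × Vt = 0.5 × (12 − 5) × 0.515 L = 0.5 × 7.0 × 0.515 = 1.803 L·cmH2O.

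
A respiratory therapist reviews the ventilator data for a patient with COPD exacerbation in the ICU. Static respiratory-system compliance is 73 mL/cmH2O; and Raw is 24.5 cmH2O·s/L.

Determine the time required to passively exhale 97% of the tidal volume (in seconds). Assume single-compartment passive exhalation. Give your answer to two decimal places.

6.27

τ = R × C = 24.5 × 73 mL/cmH2O = 24.5 × 0.073 L/cmH2O = 1.789 s.
Exhaled fraction f = 1 − e^(−t/τ) → t = −τ·ln(1 − f) = −1.789·ln(0.03) = 6.273 s.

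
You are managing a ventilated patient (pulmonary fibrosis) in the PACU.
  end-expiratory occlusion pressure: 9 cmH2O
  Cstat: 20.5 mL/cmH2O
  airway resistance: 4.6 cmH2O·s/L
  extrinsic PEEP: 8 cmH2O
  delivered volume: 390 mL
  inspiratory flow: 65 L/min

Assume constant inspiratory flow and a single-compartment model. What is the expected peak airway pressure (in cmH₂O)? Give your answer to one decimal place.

33.0

Flow: 65 L/min ÷ 60 = 1.0833 L/s.
Total PEEP = 9 cmH2O (set 8 + intrinsic 1); this is the baseline alveolar pressure.
Equation of motion (constant flow): PIP = Vt/C + R·V̇ + PEEP.
PIP = 390/20.5 + 4.6×1.0833 + 9 = 19.024 + 4.983 + 9 = 33.007 cmH2O.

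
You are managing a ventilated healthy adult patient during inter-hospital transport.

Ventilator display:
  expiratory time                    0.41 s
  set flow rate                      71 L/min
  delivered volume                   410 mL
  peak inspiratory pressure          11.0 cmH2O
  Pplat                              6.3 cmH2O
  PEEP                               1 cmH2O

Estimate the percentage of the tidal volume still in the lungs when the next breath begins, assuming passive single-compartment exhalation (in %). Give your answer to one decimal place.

26.3

Flow: 71 L/min ÷ 60 = 1.1833 L/s.
R = (PIP − Pplat)/V̇ = (11.0 − 6.3) / 1.1833 = 4.7/1.1833 = 3.972 cmH2O·s/L.
C = Vt/(Pplat − PEEP) = 410.0 / (6.3 − 1) = 410.0/5.3 = 77.358 mL/cmH2O.
τ = R × C = 3.972 × 0.07736 L/cmH2O = 0.3073 s.
Fraction remaining at end-expiration = e^(−Te/τ) = e^(−0.41/0.3073) = 0.2634 → 26.34%.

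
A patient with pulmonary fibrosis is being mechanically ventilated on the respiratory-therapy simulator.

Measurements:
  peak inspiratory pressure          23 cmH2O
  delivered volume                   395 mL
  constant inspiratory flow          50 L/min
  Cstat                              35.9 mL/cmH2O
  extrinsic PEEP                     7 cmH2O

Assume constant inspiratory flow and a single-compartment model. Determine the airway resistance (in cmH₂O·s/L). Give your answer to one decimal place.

Flow: 50 L/min ÷ 60 = 0.8333 L/s.
Equation of motion (constant flow): PIP = Vt/C + R·V̇ + PEEP.
R·V̇ = PIP − Vt/C − PEEP = 23 − 395/35.9 − 7 = 23 − 11.003 − 7 = 4.997 cmH2O.
R = 4.997 / 0.8333 = 5.997 cmH2O·s/L.

6.0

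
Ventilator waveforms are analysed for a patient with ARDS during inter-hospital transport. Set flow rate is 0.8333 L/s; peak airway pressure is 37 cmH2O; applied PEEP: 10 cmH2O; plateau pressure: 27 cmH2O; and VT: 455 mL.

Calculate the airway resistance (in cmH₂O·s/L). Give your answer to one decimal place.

Raw = (PIP − Pplat) / flow = (37 − 27) / 0.8333 = 10.0 / 0.8333 = 12.0 cmH2O·s/L.

12.0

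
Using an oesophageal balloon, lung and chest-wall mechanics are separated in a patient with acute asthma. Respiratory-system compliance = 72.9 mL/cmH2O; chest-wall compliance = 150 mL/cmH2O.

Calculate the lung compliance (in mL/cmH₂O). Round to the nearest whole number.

1/CL = 1/Crs − 1/Ccw.
1/CL = 1/72.9 − 1/150 = 0.007051.
CL = 141.82 mL/cmH2O.

142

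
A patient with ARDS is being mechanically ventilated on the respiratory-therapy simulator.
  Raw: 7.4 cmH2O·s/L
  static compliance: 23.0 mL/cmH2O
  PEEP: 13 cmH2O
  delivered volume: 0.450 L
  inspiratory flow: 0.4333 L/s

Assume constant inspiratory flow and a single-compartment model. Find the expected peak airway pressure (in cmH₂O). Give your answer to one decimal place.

Equation of motion (constant flow): PIP = Vt/C + R·V̇ + PEEP.
PIP = 450/23.0 + 7.4×0.4333 + 13 = 19.565 + 3.206 + 13 = 35.771 cmH2O.

35.8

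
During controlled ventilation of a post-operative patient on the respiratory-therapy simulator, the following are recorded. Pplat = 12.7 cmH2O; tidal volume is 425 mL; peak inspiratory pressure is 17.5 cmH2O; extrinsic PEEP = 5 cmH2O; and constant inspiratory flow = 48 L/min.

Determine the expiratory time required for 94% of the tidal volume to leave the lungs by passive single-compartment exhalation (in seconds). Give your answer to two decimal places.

0.93

Flow: 48 L/min ÷ 60 = 0.8 L/s.
R = (PIP − Pplat)/V̇ = (17.5 − 12.7) / 0.8 = 4.8/0.8 = 6.0 cmH2O·s/L.
C = Vt/(Pplat − PEEP) = 425.0 / (12.7 − 5) = 425.0/7.7 = 55.195 mL/cmH2O.
τ = R × C = 6.0 × 0.0552 L/cmH2O = 0.3312 s.
t = −τ·ln(1 − 0.94) = −0.3312·ln(0.06) = 0.9318 s.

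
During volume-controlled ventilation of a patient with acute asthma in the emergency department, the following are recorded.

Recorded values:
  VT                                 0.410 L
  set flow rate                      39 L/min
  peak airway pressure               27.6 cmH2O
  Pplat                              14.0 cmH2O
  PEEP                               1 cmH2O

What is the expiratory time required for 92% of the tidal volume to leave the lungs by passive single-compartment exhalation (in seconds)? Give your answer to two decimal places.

Flow: 39 L/min ÷ 60 = 0.65 L/s.
R = (PIP − Pplat)/V̇ = (27.6 − 14.0) / 0.65 = 13.6/0.65 = 20.923 cmH2O·s/L.
C = Vt/(Pplat − PEEP) = 410.0 / (14.0 − 1) = 410.0/13.0 = 31.538 mL/cmH2O.
τ = R × C = 20.923 × 0.03154 L/cmH2O = 0.6599 s.
t = −τ·ln(1 − 0.92) = −0.6599·ln(0.08) = 1.667 s.

1.67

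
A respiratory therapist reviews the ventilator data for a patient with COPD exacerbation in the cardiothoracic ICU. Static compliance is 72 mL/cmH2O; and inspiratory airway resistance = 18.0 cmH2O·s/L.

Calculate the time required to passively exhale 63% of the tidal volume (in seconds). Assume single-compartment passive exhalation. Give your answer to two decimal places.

1.29

τ = R × C = 18.0 × 72 mL/cmH2O = 18.0 × 0.072 L/cmH2O = 1.296 s.
Exhaled fraction f = 1 − e^(−t/τ) → t = −τ·ln(1 − f) = −1.296·ln(0.37) = 1.289 s.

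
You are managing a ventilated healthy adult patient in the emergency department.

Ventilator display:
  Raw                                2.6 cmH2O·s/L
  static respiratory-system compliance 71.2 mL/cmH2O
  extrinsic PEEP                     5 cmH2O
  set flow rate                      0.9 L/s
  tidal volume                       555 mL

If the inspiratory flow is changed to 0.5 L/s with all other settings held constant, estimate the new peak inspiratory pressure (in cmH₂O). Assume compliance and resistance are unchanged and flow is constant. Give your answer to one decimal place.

PIP = Vt/C + R·V̇ + PEEP (constant-flow equation of motion).
Only the resistive term changes: ΔPIP = R × ΔV̇ = 2.6 × (0.5 − 0.9) = 2.6 × -0.4 = -1.04 cmH2O.
Original PIP = 555/71.2 + 2.6×0.9 + 5 = 15.135 cmH2O; new PIP = 15.135 + (-1.04) = 14.095 cmH2O.

14.1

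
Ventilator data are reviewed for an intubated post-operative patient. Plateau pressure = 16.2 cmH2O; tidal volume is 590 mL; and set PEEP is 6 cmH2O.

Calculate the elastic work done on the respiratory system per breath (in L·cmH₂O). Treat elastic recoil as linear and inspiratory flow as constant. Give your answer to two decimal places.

Elastic work ≈ ½ × (Pplat − PEEP) × Vt = 0.5 × (16.2 − 6) × 0.590 L = 0.5 × 10.2 × 0.590 = 3.009 L·cmH2O.

3.01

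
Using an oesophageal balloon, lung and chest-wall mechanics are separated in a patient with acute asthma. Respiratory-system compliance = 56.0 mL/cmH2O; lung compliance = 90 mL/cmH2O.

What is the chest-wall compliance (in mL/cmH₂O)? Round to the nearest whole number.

1/Ccw = 1/Crs − 1/CL.
1/Ccw = 1/56.0 − 1/90 = 0.006746.
Ccw = 148.24 mL/cmH2O.

148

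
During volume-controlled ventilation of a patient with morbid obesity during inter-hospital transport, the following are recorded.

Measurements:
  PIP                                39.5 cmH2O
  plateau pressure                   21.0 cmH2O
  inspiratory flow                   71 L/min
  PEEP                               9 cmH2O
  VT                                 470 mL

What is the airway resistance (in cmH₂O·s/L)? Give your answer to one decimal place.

15.6

Flow: 71 L/min ÷ 60 = 1.1833 L/s.
Raw = (PIP − Pplat) / flow = (39.5 − 21.0) / 1.1833 = 18.5 / 1.1833 = 15.634 cmH2O·s/L.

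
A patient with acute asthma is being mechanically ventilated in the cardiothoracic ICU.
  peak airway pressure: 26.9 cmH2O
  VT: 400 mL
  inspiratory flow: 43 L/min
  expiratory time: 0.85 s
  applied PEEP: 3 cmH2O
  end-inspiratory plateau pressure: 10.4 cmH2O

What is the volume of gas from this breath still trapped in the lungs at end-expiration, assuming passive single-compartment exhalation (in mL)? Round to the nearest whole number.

Flow: 43 L/min ÷ 60 = 0.7167 L/s.
R = (PIP − Pplat)/V̇ = (26.9 − 10.4) / 0.7167 = 16.5/0.7167 = 23.022 cmH2O·s/L.
C = Vt/(Pplat − PEEP) = 400.0 / (10.4 − 3) = 400.0/7.4 = 54.054 mL/cmH2O.
τ = R × C = 23.022 × 0.05405 L/cmH2O = 1.244 s.
Fraction remaining = e^(−Te/τ) = e^(−0.85/1.244) = 0.505.
Trapped volume = 400.0 × 0.505 = 202.0 mL.

202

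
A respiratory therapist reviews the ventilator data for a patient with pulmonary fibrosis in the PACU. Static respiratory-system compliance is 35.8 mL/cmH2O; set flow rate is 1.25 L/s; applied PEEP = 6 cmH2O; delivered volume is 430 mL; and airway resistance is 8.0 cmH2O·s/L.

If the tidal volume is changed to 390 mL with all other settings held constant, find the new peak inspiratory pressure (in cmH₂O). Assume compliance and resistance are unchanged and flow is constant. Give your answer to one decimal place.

26.9

PIP = Vt/C + R·V̇ + PEEP (constant-flow equation of motion).
Only the elastic term changes: ΔPIP = ΔVt / C = (390 − 430) / 35.8 = -1.117 cmH2O.
Original PIP = 430/35.8 + 8.0×1.25 + 6 = 28.011 cmH2O; new PIP = 28.011 + (-1.117) = 26.894 cmH2O.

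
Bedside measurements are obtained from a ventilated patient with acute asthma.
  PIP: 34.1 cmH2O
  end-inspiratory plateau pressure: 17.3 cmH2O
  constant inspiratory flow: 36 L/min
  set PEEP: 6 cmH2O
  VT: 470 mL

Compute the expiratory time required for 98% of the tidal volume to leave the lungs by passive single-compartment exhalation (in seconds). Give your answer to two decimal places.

Flow: 36 L/min ÷ 60 = 0.6 L/s.
R = (PIP − Pplat)/V̇ = (34.1 − 17.3) / 0.6 = 16.8/0.6 = 28.0 cmH2O·s/L.
C = Vt/(Pplat − PEEP) = 470.0 / (17.3 − 6) = 470.0/11.3 = 41.593 mL/cmH2O.
τ = R × C = 28.0 × 0.04159 L/cmH2O = 1.165 s.
t = −τ·ln(1 − 0.98) = −1.165·ln(0.02) = 4.558 s.

4.56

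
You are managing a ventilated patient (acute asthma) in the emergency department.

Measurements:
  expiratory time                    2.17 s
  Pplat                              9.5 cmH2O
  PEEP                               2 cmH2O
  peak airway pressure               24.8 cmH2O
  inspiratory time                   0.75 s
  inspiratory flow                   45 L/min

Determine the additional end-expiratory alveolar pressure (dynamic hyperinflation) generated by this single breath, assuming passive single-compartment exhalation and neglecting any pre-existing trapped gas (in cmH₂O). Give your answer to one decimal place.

Flow: 45 L/min ÷ 60 = 0.75 L/s.
Vt = flow × Ti = 0.75 L/s × 0.75 s × 1000 mL/L = 562.5 mL.
R = (PIP − Pplat)/V̇ = (24.8 − 9.5) / 0.75 = 15.3/0.75 = 20.4 cmH2O·s/L.
C = Vt/(Pplat − PEEP) = 562.5 / (9.5 − 2) = 562.5/7.5 = 75.0 mL/cmH2O.
τ = R × C = 20.4 × 0.075 L/cmH2O = 1.53 s.
Fraction remaining = e^(−Te/τ) = e^(−2.17/1.53) = 0.2421; trapped volume = 562.5 × 0.2421 = 136.18 mL.
Additional alveolar pressure from trapping ≈ V_trapped / C = 136.18 / 75.0 = 1.816 cmH2O.

1.8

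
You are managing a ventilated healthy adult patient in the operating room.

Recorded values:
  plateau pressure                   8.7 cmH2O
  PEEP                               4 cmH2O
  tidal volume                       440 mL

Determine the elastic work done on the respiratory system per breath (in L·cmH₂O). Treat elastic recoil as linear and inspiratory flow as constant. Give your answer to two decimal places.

Elastic work ≈ ½ × (Pplat − PEEP) × Vt = 0.5 × (8.7 − 4) × 0.440 L = 0.5 × 4.7 × 0.440 = 1.034 L·cmH2O.

1.03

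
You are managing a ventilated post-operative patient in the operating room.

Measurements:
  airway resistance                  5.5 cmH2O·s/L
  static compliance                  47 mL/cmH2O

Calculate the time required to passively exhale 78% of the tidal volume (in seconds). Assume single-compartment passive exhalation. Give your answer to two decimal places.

0.39

τ = R × C = 5.5 × 47 mL/cmH2O = 5.5 × 0.047 L/cmH2O = 0.2585 s.
Exhaled fraction f = 1 − e^(−t/τ) → t = −τ·ln(1 − f) = −0.2585·ln(0.22) = 0.3914 s.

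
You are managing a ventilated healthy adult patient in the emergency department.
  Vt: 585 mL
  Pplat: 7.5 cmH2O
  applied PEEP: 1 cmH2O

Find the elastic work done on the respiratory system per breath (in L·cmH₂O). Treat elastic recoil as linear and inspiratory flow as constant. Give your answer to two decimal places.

Elastic work ≈ ½ × (Pplat − PEEP) × Vt = 0.5 × (7.5 − 1) × 0.585 L = 0.5 × 6.5 × 0.585 = 1.901 L·cmH2O.

1.90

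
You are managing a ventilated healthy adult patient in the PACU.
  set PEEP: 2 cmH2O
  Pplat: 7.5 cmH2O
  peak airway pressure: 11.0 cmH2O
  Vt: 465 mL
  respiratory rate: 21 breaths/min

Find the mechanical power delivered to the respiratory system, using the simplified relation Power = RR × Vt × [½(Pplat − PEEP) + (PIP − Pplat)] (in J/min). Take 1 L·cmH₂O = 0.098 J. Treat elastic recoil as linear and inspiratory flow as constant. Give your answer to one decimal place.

6.0

Per-breath work = Vt × [½(Pplat−PEEP) + (PIP−Pplat)] = 0.465 × [0.5×5.5 + 3.5] = 0.465 × 6.25 = 2.906 L·cmH2O.
Power = 21 × 2.906 = 61.026 L·cmH2O/min.
× 0.098 J/(L·cmH2O) → 5.981 J/min.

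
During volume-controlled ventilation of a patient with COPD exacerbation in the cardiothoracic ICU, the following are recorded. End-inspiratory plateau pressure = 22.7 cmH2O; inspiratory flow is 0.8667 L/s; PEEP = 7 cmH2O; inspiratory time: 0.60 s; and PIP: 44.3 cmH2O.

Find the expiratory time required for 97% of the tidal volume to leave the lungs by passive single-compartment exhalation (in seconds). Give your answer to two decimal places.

Vt = flow × Ti = 0.8667 L/s × 0.60 s × 1000 mL/L = 520.02 mL.
R = (PIP − Pplat)/V̇ = (44.3 − 22.7) / 0.8667 = 21.6/0.8667 = 24.922 cmH2O·s/L.
C = Vt/(Pplat − PEEP) = 520.02 / (22.7 − 7) = 520.02/15.7 = 33.122 mL/cmH2O.
τ = R × C = 24.922 × 0.03312 L/cmH2O = 0.8254 s.
t = −τ·ln(1 − 0.97) = −0.8254·ln(0.03) = 2.894 s.

2.89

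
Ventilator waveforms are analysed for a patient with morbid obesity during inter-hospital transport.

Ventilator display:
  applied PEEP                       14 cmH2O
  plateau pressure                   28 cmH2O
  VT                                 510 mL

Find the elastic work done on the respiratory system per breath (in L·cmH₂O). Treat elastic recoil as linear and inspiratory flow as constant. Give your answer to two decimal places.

Elastic work ≈ ½ × (Pplat − PEEP) × Vt = 0.5 × (28 − 14) × 0.510 L = 0.5 × 14.0 × 0.510 = 3.57 L·cmH2O.

3.57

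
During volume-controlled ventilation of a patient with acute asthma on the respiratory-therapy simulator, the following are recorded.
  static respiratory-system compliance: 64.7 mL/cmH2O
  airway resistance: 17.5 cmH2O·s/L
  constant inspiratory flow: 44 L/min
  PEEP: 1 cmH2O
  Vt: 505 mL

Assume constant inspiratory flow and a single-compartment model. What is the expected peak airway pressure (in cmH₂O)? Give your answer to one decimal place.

Flow: 44 L/min ÷ 60 = 0.7333 L/s.
Equation of motion (constant flow): PIP = Vt/C + R·V̇ + PEEP.
PIP = 505/64.7 + 17.5×0.7333 + 1 = 7.805 + 12.833 + 1 = 21.638 cmH2O.

21.6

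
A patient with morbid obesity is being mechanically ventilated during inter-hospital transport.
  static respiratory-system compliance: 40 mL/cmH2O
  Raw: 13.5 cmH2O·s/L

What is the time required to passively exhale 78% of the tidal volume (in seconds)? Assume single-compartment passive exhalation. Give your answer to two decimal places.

0.82

τ = R × C = 13.5 × 40 mL/cmH2O = 13.5 × 0.040 L/cmH2O = 0.54 s.
Exhaled fraction f = 1 − e^(−t/τ) → t = −τ·ln(1 − f) = −0.54·ln(0.22) = 0.8176 s.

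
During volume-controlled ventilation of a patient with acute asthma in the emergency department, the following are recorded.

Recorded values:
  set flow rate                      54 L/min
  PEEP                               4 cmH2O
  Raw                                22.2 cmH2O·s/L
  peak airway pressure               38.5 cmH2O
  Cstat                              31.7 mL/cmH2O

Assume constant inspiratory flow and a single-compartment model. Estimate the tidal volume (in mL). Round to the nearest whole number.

460

Flow: 54 L/min ÷ 60 = 0.9 L/s.
Equation of motion (constant flow): PIP = Vt/C + R·V̇ + PEEP.
Vt/C = PIP − R·V̇ − PEEP = 38.5 − 19.98 − 4 = 14.52 cmH2O.
Vt = C × 14.52 = 31.7 × 14.52 = 460.28 mL.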